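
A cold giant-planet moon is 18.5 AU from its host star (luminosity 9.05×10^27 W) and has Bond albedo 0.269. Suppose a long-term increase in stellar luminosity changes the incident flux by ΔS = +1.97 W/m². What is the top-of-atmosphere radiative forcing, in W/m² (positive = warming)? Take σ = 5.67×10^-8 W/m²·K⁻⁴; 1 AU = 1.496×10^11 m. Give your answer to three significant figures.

d = 18.5 × 1.496×10^11 m = 2.768×10^12 m.
S = L/(4πd²) = 94.02 W/m².
TOA radiative forcing: ΔF = (1−α)ΔS/4 = 0.731·(+1.97)/4 = 0.3600 W/m².

0.360 W/m²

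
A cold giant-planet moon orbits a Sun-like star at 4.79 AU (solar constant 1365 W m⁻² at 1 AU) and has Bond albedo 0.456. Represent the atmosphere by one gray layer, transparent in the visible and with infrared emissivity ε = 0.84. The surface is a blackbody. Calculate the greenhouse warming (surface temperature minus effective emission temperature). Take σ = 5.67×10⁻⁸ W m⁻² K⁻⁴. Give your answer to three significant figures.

15.9 K

Flux at the orbit: S = 1365/(4.79)² = 59.49 W m⁻².
The planet radiates to space at T_e = [S(1−α)/(4σ)]^(1/4) = 109.3 K.
For a single slab of emissivity ε, T_s⁴ = 2T_e⁴/(2−ε); thus T_s = 109.3·(1.724)^(1/4) = 125.2 K.
T_s − T_e = 125.2 − 109.3 = 15.95 K.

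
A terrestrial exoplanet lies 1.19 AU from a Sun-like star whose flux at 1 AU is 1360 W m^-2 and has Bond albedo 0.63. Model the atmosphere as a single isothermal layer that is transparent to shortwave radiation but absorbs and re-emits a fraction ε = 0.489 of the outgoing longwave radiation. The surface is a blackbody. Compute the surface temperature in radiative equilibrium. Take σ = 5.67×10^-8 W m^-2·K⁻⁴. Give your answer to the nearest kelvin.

By the inverse-square law, S = 1360/1.19² = 960.4 W m^-2.
The planet radiates to space at T_e = [S(1−α)/(4σ)]^(1/4) = 199.0 K.
The surface balance (absorbed SW + ε·downward IR = σT_s⁴) with T_a⁴ = T_s⁴/2 reduces to T_s = T_e·[2/(2−ε)]^¼ = 213.4 K.

213 K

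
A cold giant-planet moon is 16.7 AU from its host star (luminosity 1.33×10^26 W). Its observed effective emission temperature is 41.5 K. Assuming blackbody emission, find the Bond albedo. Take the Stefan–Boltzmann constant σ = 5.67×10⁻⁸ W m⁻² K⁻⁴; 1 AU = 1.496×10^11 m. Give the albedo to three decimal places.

Orbital distance: d = 16.7 AU = 2.498×10^12 m.
Spreading L over a sphere of radius d: S = 1.33×10^26/(4π·2.50×10^12²) = 1.696 W m⁻².
Rearranging the radiative balance, α = 1 − 4σT⁴/S.
4σT⁴ = 4·5.67×10⁻⁸·(41.5)⁴ = 0.6727 W m⁻².
Hence α = 1 − 0.6727/1.696 = 0.6033.

0.603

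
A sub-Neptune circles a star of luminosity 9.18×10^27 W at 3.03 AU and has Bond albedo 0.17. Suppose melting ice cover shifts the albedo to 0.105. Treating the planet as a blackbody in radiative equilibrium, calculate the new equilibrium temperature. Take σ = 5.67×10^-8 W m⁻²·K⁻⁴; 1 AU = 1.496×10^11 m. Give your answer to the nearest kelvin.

344 K

Orbital distance: d = 3.03 AU = 4.533×10^11 m.
S = L/(4πd²) = 3555 W m⁻².
With the new albedo, S(1−α₂)/4 = 795.5 W m⁻², so T₂ = 344.2 K.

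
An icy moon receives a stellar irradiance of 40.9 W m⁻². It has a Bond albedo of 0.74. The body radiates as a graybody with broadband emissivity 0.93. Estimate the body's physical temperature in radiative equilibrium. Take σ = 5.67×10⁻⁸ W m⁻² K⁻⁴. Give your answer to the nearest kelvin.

The planet absorbs (1−α)S over its disc πR² and re-emits over 4πR², so the mean absorbed flux is (1−0.74)·40.90/4 = 2.659 W m⁻².
Equating to εσT⁴ with ε = 0.93: T = (2.659/0.93σ)^(1/4) = 84.26 K.

84 K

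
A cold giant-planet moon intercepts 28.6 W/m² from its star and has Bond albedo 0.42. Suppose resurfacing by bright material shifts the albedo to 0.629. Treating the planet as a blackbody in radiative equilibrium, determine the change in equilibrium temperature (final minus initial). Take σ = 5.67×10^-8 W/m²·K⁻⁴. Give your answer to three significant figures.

-9.77 K

Before: T₁ = [28.60·0.58/(4σ)]^(1/4) = 92.48 K.
With α = 0.629, T₂ = 82.70 K.
Change: 82.70 − 92.48 = -9.774 K.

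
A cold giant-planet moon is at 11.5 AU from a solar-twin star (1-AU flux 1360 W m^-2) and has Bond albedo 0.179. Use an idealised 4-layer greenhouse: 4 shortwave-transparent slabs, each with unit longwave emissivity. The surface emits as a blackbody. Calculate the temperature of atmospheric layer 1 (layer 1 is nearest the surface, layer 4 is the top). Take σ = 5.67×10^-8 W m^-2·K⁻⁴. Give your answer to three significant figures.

By the inverse-square law, S = 1360/11.5² = 10.28 W m^-2.
The effective emission temperature is T_e = [S(1−α)/(4σ)]^¼ = 78.11 K.
Each opaque layer satisfies 2T_j⁴ = T_{j−1}⁴ + T_{j+1}⁴, giving T_k⁴ = (N+1−k)T_e⁴.
T_1 = (4)^(1/4)·78.11 = 110.5 K.

110 kelvin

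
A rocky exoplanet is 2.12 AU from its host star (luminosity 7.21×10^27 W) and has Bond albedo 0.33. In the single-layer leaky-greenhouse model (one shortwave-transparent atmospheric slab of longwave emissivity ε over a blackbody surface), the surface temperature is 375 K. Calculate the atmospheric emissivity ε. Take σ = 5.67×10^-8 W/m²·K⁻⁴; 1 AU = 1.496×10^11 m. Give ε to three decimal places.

0.296

Orbital distance: d = 2.12 AU = 3.172×10^11 m.
S = L/(4πd²) = 5704 W/m².
First, T_e = [5704·(1−0.33)/(4σ)]^(1/4) = 360.3 K.
T_s⁴ = T_e⁴·2/(2−ε) → ε = 2 − 2(T_e/T_s)⁴ = 2 − 2·(360.3/375)⁴ = 0.2958.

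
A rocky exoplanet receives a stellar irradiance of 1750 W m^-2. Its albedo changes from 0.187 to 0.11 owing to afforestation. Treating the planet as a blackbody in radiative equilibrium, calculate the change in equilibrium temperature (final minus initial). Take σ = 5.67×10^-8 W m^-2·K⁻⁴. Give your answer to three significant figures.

6.44 K

Before: T₁ = [1750·0.813/(4σ)]^(1/4) = 281.4 K.
After:  T₂ = [1750·0.89/(4σ)]^(1/4) = 287.9 K.
ΔT = T₂ − T₁ = 6.439 K.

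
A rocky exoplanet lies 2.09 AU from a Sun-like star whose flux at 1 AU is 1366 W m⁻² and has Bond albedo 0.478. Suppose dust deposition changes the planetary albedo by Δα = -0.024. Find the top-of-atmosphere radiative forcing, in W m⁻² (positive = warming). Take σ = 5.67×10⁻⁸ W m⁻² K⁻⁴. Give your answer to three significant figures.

Flux at the orbit: S = 1366/(2.09)² = 312.7 W m⁻².
TOA radiative forcing: ΔF = −S·Δα/4 = −312.7·(-0.024)/4 = 1.876 W m⁻².

1.88 W m⁻²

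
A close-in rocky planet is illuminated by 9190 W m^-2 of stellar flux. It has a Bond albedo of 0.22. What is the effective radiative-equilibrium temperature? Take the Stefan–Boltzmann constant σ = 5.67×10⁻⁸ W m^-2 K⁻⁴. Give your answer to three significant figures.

The planet absorbs (1−α)S over its disc πR² and re-emits over 4πR², so the mean absorbed flux is (1−0.22)·9190/4 = 1792 W m^-2.
In equilibrium σT⁴ equals this, so T = 421.6 K.

422 K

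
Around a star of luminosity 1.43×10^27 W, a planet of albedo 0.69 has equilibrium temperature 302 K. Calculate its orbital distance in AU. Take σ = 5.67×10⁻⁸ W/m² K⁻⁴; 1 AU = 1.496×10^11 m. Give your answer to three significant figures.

The flux needed for this T is 4σT⁴/(1−0.69) = 6086 W/m².
S = L/(4πd²) → d = √(L/4πS) = √(1.43×10^27/(4π·6086)) = 1.367×10^11 m = 0.9141 AU.

0.914 AU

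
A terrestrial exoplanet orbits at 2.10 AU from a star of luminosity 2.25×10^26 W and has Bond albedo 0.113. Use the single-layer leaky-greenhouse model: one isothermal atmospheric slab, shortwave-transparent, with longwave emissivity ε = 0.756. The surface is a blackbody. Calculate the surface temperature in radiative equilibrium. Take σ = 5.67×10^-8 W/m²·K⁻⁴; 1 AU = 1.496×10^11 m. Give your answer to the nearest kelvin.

d = 2.10 × 1.496×10^11 m = 3.142×10^11 m.
Flux at the orbit: S = L/(4πd²) = 2.25×10^26/(4π·(3.14×10^11)²) = 181.4 W/m².
The planet radiates to space at T_e = [S(1−α)/(4σ)]^(1/4) = 163.2 K.
For a single slab of emissivity ε, T_s⁴ = 2T_e⁴/(2−ε); thus T_s = 163.2·(1.608)^(1/4) = 183.8 K.

184 K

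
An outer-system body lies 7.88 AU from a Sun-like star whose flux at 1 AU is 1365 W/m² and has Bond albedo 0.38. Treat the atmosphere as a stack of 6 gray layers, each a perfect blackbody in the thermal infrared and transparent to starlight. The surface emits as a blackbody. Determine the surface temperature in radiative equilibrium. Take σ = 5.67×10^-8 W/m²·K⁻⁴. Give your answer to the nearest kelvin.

143 kelvin

Flux at the orbit: S = 1365/(7.88)² = 21.98 W/m².
The effective emission temperature is T_e = [S(1−α)/(4σ)]^¼ = 88.05 K.
With N = 6 opaque layers, T_s = (N+1)^(1/4)·T_e = 7^(1/4)·88.05 = 143.2 K.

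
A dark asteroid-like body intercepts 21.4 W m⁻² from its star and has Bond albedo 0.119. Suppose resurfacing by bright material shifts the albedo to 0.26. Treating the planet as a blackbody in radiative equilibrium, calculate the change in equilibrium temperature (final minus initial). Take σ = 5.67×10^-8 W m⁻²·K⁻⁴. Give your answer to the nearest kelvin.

Before: T₁ = [21.40·0.881/(4σ)]^(1/4) = 95.49 K.
With α = 0.26, T₂ = 91.41 K.
ΔT = T₂ − T₁ = -4.074 K.

-4 K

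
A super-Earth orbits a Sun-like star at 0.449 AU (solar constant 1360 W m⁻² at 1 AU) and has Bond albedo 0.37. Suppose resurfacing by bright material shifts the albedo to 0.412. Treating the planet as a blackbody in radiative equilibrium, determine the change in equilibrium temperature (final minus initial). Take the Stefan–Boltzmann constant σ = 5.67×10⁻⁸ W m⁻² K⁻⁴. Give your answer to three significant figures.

-6.33 kelvin

By the inverse-square law, S = 1360/0.449² = 6746 W m⁻².
With α = 0.37, T₁ = 370.0 K.
After:  T₂ = [6746·0.588/(4σ)]^(1/4) = 363.7 K.
ΔT = T₂ − T₁ = -6.327 K.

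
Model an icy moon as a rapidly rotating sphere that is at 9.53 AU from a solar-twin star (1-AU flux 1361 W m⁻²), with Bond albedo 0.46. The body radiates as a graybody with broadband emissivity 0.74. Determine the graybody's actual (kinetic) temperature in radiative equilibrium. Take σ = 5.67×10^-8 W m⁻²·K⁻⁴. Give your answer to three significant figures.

83.3 K

Flux at the orbit: S = 1361/(9.53)² = 14.99 W m⁻².
Averaging over the sphere, the absorbed flux is S(1−α)/4 = 2.023 W m⁻².
Equating to εσT⁴ with ε = 0.74: T = (2.023/0.74σ)^(1/4) = 83.33 K.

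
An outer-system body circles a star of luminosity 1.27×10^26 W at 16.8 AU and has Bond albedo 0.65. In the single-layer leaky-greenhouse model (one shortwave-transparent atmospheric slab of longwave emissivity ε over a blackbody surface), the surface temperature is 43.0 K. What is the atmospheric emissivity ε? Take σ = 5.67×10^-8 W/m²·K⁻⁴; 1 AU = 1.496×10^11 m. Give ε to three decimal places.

Orbital distance: d = 16.8 AU = 2.513×10^12 m.
Flux at the orbit: S = L/(4πd²) = 1.27×10^26/(4π·(2.51×10^12)²) = 1.600 W/m².
First, T_e = [1.600·(1−0.65)/(4σ)]^(1/4) = 39.64 K.
Inverting T_s⁴ = 2T_e⁴/(2−ε): (T_e/T_s)⁴ = 0.7222, so ε = 2(1 − 0.7222) = 0.5556.

0.556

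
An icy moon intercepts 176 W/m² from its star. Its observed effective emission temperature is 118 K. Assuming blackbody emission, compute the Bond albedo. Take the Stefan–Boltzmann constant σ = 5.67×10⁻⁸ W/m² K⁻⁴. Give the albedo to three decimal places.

From σT⁴ = S(1−α)/4 we invert for α: 1−α = 4σT⁴/S.
4σT⁴ = 4·5.67×10⁻⁸·(118)⁴ = 43.97 W/m².
1−α = 43.97/176.0 = 0.2498, so α = 0.7502.

0.750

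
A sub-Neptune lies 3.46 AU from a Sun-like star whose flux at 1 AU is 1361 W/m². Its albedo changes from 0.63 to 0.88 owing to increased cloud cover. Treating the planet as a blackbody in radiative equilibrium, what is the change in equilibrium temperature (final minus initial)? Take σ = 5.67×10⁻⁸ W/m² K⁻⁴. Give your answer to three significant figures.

-28.6 K

By the inverse-square law, S = 1361/3.46² = 113.7 W/m².
With α = 0.63, T₁ = 116.7 K.
With α = 0.88, T₂ = 88.07 K.
ΔT = T₂ − T₁ = -28.63 K.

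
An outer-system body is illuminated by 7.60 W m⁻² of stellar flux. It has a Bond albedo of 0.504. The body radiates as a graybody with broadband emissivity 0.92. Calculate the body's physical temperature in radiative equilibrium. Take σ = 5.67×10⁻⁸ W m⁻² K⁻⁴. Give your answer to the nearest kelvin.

65 K

Averaging over the sphere, the absorbed flux is S(1−α)/4 = 0.9424 W m⁻².
Equating to εσT⁴ with ε = 0.92: T = (0.9424/0.92σ)^(1/4) = 65.20 K.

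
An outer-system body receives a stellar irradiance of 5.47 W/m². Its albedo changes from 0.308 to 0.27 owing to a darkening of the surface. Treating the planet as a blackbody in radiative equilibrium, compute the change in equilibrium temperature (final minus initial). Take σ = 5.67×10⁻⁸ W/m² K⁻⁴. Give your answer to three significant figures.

Before: T₁ = [5.470·0.692/(4σ)]^(1/4) = 63.92 K.
Final:   T₂ = [S(1−0.27)/(4σ)]^(1/4) = 64.78 K.
ΔT = T₂ − T₁ = 0.8600 K.

0.860 K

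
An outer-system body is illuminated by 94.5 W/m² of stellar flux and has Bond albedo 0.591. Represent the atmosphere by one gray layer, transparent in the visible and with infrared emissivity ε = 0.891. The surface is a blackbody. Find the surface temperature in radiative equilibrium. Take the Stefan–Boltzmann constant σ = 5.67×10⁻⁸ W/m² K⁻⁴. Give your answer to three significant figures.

At the top of the atmosphere, σT_e⁴ = S(1−α)/4 = 9.663 W/m², giving T_e = 114.3 K.
Surface balance with a leaky layer gives σT_s⁴ = σT_e⁴·2/(2−ε), so T_s = T_e·[2/(2−0.891)]^(1/4) = 132.4 K.

132 K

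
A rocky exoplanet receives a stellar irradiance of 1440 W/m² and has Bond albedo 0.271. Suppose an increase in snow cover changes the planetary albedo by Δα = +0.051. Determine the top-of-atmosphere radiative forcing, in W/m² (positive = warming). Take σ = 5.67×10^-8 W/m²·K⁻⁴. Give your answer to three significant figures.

-18.4 W/m²

ΔF = −(S/4)Δα = −(1440/4)×(+0.051) = -18.36 W/m².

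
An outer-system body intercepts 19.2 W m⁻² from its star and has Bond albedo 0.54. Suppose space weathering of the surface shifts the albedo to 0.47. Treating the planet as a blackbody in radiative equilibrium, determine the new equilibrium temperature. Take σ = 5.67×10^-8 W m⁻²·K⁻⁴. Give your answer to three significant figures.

81.8 K

With the new albedo, S(1−α₂)/4 = 2.544 W m⁻², so T₂ = 81.84 K.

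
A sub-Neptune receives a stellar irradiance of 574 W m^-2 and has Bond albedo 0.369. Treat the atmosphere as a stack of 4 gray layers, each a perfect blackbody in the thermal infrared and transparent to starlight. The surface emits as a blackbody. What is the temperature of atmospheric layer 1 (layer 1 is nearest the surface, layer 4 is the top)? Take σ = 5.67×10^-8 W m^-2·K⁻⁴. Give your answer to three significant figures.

283 kelvin

Top-of-atmosphere balance: σT_e⁴ = S(1−α)/4 = 90.55 W m^-2 → T_e = 199.9 K.
Each opaque layer satisfies 2T_j⁴ = T_{j−1}⁴ + T_{j+1}⁴, giving T_k⁴ = (N+1−k)T_e⁴.
T_1 = (4)^(1/4)·199.9 = 282.7 K.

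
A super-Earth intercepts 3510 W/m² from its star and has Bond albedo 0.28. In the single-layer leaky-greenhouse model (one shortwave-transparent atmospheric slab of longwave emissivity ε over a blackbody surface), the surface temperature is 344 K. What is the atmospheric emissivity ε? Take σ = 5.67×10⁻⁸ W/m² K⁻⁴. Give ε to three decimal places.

0.409

TOA balance gives T_e = 324.9 K.
Inverting T_s⁴ = 2T_e⁴/(2−ε): (T_e/T_s)⁴ = 0.7957, so ε = 2(1 − 0.7957) = 0.4086.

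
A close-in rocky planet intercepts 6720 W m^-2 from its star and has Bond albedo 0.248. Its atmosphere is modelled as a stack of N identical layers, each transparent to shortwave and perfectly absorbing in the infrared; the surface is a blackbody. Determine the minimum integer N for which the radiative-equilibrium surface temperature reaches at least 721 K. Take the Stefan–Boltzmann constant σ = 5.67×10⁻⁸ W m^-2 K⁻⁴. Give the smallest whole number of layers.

The effective emission temperature is T_e = [S(1−α)/(4σ)]^¼ = 386.4 K.
Need (N+1)T_e⁴ ≥ T_s⁴, i.e. N+1 ≥ (721/386.4)⁴ = 12.128.
So N ≥ 11.128; the smallest integer is N = 12.

12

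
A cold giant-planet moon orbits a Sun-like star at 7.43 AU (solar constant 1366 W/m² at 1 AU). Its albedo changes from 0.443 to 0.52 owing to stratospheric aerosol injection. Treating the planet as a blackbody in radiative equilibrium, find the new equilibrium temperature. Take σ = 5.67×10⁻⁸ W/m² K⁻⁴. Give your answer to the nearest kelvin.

By the inverse-square law, S = 1366/7.43² = 24.74 W/m².
With the new albedo, S(1−α₂)/4 = 2.969 W/m², so T₂ = 85.07 K.

85 kelvin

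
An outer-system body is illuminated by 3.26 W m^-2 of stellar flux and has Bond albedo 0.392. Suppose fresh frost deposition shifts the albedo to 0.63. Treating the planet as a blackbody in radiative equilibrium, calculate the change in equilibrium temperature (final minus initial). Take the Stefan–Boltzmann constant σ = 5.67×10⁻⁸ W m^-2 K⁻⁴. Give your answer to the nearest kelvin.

-6 K

With α = 0.392, T₁ = 54.37 K.
Final:   T₂ = [S(1−0.63)/(4σ)]^(1/4) = 48.02 K.
Change: 48.02 − 54.37 = -6.349 K.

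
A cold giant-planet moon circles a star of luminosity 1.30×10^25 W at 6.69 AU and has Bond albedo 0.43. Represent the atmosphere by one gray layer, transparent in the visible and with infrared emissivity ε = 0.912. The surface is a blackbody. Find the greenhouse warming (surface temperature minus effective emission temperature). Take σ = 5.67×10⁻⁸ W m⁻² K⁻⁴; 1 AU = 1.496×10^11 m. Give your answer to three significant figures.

Orbital distance: d = 6.69 AU = 1.001×10^12 m.
Flux at the orbit: S = L/(4πd²) = 1.30×10^25/(4π·(1.00×10^12)²) = 1.033 W m⁻².
At the top of the atmosphere, σT_e⁴ = S(1−α)/4 = 0.1472 W m⁻², giving T_e = 40.14 K.
For a single slab of emissivity ε, T_s⁴ = 2T_e⁴/(2−ε); thus T_s = 40.14·(1.838)^(1/4) = 46.74 K.
T_s − T_e = 46.74 − 40.14 = 6.599 K.

6.60 kelvin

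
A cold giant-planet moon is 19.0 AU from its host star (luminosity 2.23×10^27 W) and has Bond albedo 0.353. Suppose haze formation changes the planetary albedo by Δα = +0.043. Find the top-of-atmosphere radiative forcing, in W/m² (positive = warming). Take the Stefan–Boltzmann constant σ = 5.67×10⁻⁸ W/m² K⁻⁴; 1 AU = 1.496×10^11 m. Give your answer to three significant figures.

-0.236 W/m²

d = 19.0 × 1.496×10^11 m = 2.842×10^12 m.
S = L/(4πd²) = 21.96 W/m².
ΔF = −(S/4)Δα = −(21.96/4)×(+0.043) = -0.2361 W/m².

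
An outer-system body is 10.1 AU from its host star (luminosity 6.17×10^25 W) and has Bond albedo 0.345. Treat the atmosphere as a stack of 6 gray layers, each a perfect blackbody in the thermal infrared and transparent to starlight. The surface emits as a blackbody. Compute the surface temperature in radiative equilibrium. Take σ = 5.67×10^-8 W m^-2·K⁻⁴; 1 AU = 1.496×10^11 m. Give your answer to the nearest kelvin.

Orbital distance: d = 10.1 AU = 1.511×10^12 m.
Flux at the orbit: S = L/(4πd²) = 6.17×10^25/(4π·(1.51×10^12)²) = 2.151 W m^-2.
Top-of-atmosphere balance: σT_e⁴ = S(1−α)/4 = 0.3522 W m^-2 → T_e = 49.92 K.
Layer-by-layer balance gives σT_s⁴ = (N+1)σT_e⁴, so T_s = 7^¼·49.92 = 81.20 K.

81 kelvin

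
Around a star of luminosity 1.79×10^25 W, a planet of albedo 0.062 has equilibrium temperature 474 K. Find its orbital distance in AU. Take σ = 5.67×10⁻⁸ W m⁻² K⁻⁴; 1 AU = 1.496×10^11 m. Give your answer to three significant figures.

Energy balance gives S = 4σT⁴/(1−α) = 12210 W m⁻².
S = L/(4πd²) → d = √(L/4πS) = √(1.79×10^25/(4π·12210)) = 1.080×10^10 m = 0.07221 AU.

0.0722 AU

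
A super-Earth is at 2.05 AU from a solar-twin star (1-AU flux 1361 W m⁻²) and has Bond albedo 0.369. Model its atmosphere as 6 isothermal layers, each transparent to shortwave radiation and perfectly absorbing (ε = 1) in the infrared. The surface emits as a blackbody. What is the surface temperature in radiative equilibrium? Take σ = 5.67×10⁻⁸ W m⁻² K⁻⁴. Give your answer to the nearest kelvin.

Irradiance scales as 1/d², so S = 1361 W m⁻² × (1/2.05)² = 323.9 W m⁻².
Top-of-atmosphere balance: σT_e⁴ = S(1−α)/4 = 51.09 W m⁻² → T_e = 173.3 K.
With N = 6 opaque layers, T_s = (N+1)^(1/4)·T_e = 7^(1/4)·173.3 = 281.8 K.

282 K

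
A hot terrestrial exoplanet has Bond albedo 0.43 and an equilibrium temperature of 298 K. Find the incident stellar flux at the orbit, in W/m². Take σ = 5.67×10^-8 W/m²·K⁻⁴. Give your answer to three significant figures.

From S(1−α)/4 = σT⁴: S = 4σT⁴/(1−α).
σT⁴ = 5.67×10⁻⁸·(298)⁴ = 447.1 W/m².
S = 4·447.1/0.57 = 3138 W/m².

3140 W/m²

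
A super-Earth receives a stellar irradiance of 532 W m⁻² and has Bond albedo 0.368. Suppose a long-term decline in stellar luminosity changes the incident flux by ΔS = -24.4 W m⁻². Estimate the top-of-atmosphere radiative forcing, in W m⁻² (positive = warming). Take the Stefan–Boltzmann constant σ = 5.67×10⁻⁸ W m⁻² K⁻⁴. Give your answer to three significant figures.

TOA radiative forcing: ΔF = (1−α)ΔS/4 = 0.632·(-24.4)/4 = -3.855 W m⁻².

-3.86 W m⁻²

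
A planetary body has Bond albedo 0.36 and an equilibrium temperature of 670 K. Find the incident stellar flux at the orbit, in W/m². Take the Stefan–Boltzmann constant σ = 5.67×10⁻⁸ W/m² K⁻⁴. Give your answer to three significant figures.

Invert the energy balance for S: S = 4σT⁴/(1−α).
σT⁴ = 5.67×10⁻⁸·(670)⁴ = 11430 W/m².
S = 4·11430/0.64 = 71410 W/m².

71400 W/m²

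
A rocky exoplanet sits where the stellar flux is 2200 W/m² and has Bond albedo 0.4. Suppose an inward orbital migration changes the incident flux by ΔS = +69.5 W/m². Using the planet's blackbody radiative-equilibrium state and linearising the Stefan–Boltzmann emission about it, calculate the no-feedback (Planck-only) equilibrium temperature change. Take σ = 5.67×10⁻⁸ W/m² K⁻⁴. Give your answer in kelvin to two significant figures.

2.2 K

The baseline emission temperature is T_e = 276.2 K.
Only a fraction (1−α) is absorbed and it's spread over 4πR², so ΔF = (1−α)ΔS/4 = 10.42 W/m².
Planck response: λ_P = 4σT_e³ = 4·5.67×10⁻⁸·(276.2)³ = 4.779 W/m²/K.
Hence the no-feedback warming is ΔF/(4σT_e³) = 2.18 K.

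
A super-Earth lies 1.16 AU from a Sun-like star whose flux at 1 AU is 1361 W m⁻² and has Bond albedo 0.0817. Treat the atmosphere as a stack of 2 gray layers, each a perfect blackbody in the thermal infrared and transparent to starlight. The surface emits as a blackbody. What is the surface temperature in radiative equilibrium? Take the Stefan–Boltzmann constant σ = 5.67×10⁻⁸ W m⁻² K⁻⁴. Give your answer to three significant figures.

333 kelvin

By the inverse-square law, S = 1361/1.16² = 1011 W m⁻².
OLR = S(1−α)/4 = 232.2 W m⁻²; the top layer radiates at T_e = 253.0 K.
For an N-layer opaque stack, T_s⁴ = (N+1)T_e⁴, hence T_s = (3)^(1/4)×253.0 K = 332.9 K.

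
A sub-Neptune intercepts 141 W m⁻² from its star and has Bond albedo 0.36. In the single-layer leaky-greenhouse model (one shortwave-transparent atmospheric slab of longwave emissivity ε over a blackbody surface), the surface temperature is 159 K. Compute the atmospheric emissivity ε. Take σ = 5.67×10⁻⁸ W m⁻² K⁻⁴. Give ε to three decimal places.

TOA balance gives T_e = 141.2 K.
Inverting T_s⁴ = 2T_e⁴/(2−ε): (T_e/T_s)⁴ = 0.6225, so ε = 2(1 − 0.6225) = 0.7549.

0.755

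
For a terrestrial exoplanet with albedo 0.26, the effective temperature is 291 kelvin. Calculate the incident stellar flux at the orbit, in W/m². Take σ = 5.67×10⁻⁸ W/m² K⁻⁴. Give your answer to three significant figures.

2200 W/m²

Invert the energy balance for S: S = 4σT⁴/(1−α).
σT⁴ = 5.67×10⁻⁸·(291)⁴ = 406.6 W/m².
S = 4·406.6/0.74 = 2198 W/m².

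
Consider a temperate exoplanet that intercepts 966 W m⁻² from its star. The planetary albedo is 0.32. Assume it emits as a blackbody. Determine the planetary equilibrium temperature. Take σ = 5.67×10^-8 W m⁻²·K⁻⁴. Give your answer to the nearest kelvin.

232 K

Averaging over the sphere, the absorbed flux is S(1−α)/4 = 164.2 W m⁻².
Set σT⁴ = 164.2 → T = (164.2/σ)^(1/4) = 232.0 K.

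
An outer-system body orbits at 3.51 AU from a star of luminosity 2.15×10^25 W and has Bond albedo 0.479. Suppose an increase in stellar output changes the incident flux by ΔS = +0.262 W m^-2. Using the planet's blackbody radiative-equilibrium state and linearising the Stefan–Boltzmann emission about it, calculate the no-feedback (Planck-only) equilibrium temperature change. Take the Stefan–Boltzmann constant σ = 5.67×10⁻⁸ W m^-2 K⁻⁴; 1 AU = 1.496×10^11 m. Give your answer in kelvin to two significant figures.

0.65 kelvin

d = 3.51 × 1.496×10^11 m = 5.251×10^11 m.
Flux at the orbit: S = L/(4πd²) = 2.15×10^25/(4π·(5.25×10^11)²) = 6.205 W m^-2.
The baseline emission temperature is T_e = 61.44 K.
ΔF = Δ[S(1−α)]/4 = (1−0.479)·+0.262/4 = 0.03413 W m^-2.
Planck response: λ_P = 4σT_e³ = 4·5.67×10⁻⁸·(61.44)³ = 0.05261 W m^-2/K.
ΔT₀ = ΔF/λ_P = 0.03413/0.05261 = 0.649 K.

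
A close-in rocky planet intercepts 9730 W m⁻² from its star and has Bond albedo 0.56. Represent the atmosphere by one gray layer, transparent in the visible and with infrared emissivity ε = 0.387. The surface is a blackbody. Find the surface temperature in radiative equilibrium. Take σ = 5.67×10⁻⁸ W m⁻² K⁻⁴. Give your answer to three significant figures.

Effective emission temperature (TOA balance): σT_e⁴ = S(1−α)/4 = 1070 W m⁻² → T_e = 370.7 K.
Surface balance with a leaky layer gives σT_s⁴ = σT_e⁴·2/(2−ε), so T_s = T_e·[2/(2−0.387)]^(1/4) = 391.1 K.

391 K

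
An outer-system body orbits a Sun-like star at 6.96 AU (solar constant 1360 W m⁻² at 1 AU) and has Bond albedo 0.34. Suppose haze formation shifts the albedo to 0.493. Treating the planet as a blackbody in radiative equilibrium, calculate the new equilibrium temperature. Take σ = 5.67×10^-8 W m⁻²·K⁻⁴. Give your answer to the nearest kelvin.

By the inverse-square law, S = 1360/6.96² = 28.08 W m⁻².
With the new albedo, S(1−α₂)/4 = 3.559 W m⁻², so T₂ = 89.01 K.

89 K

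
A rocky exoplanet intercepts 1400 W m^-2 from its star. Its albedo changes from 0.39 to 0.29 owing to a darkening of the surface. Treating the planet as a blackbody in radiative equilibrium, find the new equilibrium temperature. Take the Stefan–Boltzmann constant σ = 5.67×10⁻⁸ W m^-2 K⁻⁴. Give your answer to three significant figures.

With the new albedo, S(1−α₂)/4 = 248.5 W m^-2, so T₂ = 257.3 K.

257 K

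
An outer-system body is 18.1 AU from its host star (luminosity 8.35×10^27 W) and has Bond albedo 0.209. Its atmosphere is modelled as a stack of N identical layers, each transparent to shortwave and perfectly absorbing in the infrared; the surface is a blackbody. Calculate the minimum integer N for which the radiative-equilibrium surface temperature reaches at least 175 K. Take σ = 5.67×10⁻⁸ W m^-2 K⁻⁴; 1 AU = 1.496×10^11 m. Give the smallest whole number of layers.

Orbital distance: d = 18.1 AU = 2.708×10^12 m.
Spreading L over a sphere of radius d: S = 8.35×10^27/(4π·2.71×10^12²) = 90.63 W m^-2.
OLR = S(1−α)/4 = 17.92 W m^-2; the top layer radiates at T_e = 133.3 K.
Since T_s⁴ = (N+1)T_e⁴, we need N ≥ (T_s/T_e)⁴ − 1 = 1.967.
Rounding up, N = 2.

2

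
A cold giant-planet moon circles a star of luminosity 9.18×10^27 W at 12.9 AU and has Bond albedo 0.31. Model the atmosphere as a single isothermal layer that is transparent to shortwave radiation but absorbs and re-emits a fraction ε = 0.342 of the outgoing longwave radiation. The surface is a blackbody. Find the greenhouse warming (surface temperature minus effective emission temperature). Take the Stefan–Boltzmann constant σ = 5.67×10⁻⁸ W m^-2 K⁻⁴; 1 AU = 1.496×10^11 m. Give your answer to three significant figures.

d = 12.9 × 1.496×10^11 m = 1.930×10^12 m.
Spreading L over a sphere of radius d: S = 9.18×10^27/(4π·1.93×10^12²) = 196.2 W m^-2.
The planet radiates to space at T_e = [S(1−α)/(4σ)]^(1/4) = 156.3 K.
For a single slab of emissivity ε, T_s⁴ = 2T_e⁴/(2−ε); thus T_s = 156.3·(1.206)^(1/4) = 163.8 K.
The atmosphere warms the surface by 7.502 K.

7.50 kelvin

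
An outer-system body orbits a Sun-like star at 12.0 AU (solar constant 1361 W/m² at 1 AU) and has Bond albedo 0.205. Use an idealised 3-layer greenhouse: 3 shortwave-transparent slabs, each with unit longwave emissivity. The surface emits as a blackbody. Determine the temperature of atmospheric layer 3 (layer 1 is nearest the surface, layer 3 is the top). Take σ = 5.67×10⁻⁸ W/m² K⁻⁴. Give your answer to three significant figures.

Irradiance scales as 1/d², so S = 1361 W/m² × (1/12.0)² = 9.451 W/m².
OLR = S(1−α)/4 = 1.878 W/m²; the top layer radiates at T_e = 75.87 K.
Each opaque layer satisfies 2T_j⁴ = T_{j−1}⁴ + T_{j+1}⁴, giving T_k⁴ = (N+1−k)T_e⁴.
With k = 3: T_3 = (3+1−3)^¼·75.87 K = 75.87 K.

75.9 K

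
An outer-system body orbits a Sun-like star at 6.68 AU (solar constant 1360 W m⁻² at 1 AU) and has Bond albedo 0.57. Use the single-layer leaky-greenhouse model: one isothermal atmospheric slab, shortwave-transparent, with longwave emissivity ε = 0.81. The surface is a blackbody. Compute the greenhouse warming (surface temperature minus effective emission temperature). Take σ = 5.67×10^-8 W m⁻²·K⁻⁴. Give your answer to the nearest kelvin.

12 kelvin

Irradiance scales as 1/d², so S = 1360 W m⁻² × (1/6.68)² = 30.48 W m⁻².
The planet radiates to space at T_e = [S(1−α)/(4σ)]^(1/4) = 87.19 K.
The surface balance (absorbed SW + ε·downward IR = σT_s⁴) with T_a⁴ = T_s⁴/2 reduces to T_s = T_e·[2/(2−ε)]^¼ = 99.27 K.
Greenhouse warming: T_s − T_e = 12.08 K.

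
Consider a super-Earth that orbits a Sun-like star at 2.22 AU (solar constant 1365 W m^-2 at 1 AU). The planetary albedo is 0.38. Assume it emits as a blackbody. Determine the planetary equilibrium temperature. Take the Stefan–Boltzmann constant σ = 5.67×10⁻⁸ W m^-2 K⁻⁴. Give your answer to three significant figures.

By the inverse-square law, S = 1365/2.22² = 277.0 W m^-2.
Absorbed flux (global mean): S(1−α)/4 = 277.0·0.62/4 = 42.93 W m^-2.
Balancing against σT⁴: T = (42.93/5.67×10⁻⁸)^(1/4) = 165.9 K.

166 K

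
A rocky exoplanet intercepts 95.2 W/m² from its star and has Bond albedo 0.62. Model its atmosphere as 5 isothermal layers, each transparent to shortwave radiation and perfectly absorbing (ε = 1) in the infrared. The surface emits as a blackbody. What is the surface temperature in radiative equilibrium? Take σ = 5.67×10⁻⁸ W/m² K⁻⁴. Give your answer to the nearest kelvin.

Top-of-atmosphere balance: σT_e⁴ = S(1−α)/4 = 9.044 W/m² → T_e = 112.4 K.
Layer-by-layer balance gives σT_s⁴ = (N+1)σT_e⁴, so T_s = 6^¼·112.4 = 175.9 K.

176 kelvin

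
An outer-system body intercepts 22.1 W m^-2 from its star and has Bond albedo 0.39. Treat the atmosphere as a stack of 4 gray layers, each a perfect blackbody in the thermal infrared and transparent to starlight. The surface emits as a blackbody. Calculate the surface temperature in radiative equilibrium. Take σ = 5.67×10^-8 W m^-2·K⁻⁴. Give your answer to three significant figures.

Top-of-atmosphere balance: σT_e⁴ = S(1−α)/4 = 3.370 W m^-2 → T_e = 87.81 K.
With N = 4 opaque layers, T_s = (N+1)^(1/4)·T_e = 5^(1/4)·87.81 = 131.3 K.

131 K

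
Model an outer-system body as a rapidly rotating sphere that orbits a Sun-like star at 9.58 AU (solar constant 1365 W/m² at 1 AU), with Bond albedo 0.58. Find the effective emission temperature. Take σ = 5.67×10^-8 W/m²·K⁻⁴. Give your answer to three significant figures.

72.4 K

Irradiance scales as 1/d², so S = 1365 W/m² × (1/9.58)² = 14.87 W/m².
Averaging over the sphere, the absorbed flux is S(1−α)/4 = 1.562 W/m².
In equilibrium σT⁴ equals this, so T = 72.44 K.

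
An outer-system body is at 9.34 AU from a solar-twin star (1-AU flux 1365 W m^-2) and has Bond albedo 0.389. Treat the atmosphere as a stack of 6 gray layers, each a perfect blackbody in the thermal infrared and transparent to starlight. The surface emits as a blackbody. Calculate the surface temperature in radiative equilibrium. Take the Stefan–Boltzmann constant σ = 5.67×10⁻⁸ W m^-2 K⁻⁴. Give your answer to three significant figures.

131 K

Irradiance scales as 1/d², so S = 1365 W m^-2 × (1/9.34)² = 15.65 W m^-2.
OLR = S(1−α)/4 = 2.390 W m^-2; the top layer radiates at T_e = 80.58 K.
With N = 6 opaque layers, T_s = (N+1)^(1/4)·T_e = 7^(1/4)·80.58 = 131.1 K.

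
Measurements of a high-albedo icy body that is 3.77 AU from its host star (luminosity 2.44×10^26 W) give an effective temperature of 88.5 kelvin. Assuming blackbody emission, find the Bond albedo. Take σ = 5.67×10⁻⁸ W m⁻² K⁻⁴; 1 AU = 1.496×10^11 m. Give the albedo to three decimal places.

Orbital distance: d = 3.77 AU = 5.640×10^11 m.
Spreading L over a sphere of radius d: S = 2.44×10^26/(4π·5.64×10^11²) = 61.04 W m⁻².
From σT⁴ = S(1−α)/4 we invert for α: 1−α = 4σT⁴/S.
σT⁴ = 3.478 W m⁻², so 4σT⁴ = 13.91 W m⁻².
Hence α = 1 − 13.91/61.04 = 0.7721.

0.772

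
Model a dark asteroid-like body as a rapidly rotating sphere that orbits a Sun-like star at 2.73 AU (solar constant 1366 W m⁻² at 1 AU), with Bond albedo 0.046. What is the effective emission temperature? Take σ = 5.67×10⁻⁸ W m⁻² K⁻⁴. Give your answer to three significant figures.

167 K

Irradiance scales as 1/d², so S = 1366 W m⁻² × (1/2.73)² = 183.3 W m⁻².
The planet absorbs (1−α)S over its disc πR² and re-emits over 4πR², so the mean absorbed flux is (1−0.046)·183.3/4 = 43.71 W m⁻².
In equilibrium σT⁴ equals this, so T = 166.6 K.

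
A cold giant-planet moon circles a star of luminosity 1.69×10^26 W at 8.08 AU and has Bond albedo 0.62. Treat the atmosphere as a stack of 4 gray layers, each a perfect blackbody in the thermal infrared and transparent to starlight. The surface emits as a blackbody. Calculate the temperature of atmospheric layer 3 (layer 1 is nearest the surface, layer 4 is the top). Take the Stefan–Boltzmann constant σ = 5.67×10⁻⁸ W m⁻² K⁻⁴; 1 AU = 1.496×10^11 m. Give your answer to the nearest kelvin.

75 K

d = 8.08 × 1.496×10^11 m = 1.209×10^12 m.
Flux at the orbit: S = L/(4πd²) = 1.69×10^26/(4π·(1.21×10^12)²) = 9.204 W m⁻².
Top-of-atmosphere balance: σT_e⁴ = S(1−α)/4 = 0.8744 W m⁻² → T_e = 62.67 K.
The net upward flux σT_e⁴ is constant between every pair of levels, so T_k⁴ = (N+1−k)T_e⁴.
T_3 = (2)^(1/4)·62.67 = 74.52 K.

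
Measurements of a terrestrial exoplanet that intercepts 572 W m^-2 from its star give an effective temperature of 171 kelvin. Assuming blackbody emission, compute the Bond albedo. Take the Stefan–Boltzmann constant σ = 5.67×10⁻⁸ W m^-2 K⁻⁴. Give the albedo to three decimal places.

Rearranging the radiative balance, α = 1 − 4σT⁴/S.
4σT⁴ = 4·5.67×10⁻⁸·(171)⁴ = 193.9 W m^-2.
Hence α = 1 − 193.9/572.0 = 0.6610.

0.661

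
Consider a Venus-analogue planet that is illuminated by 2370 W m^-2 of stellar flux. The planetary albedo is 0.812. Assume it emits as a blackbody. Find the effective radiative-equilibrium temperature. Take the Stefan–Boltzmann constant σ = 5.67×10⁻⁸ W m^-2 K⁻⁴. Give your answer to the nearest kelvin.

Averaging over the sphere, the absorbed flux is S(1−α)/4 = 111.4 W m^-2.
Set σT⁴ = 111.4 → T = (111.4/σ)^(1/4) = 210.5 K.

211 kelvin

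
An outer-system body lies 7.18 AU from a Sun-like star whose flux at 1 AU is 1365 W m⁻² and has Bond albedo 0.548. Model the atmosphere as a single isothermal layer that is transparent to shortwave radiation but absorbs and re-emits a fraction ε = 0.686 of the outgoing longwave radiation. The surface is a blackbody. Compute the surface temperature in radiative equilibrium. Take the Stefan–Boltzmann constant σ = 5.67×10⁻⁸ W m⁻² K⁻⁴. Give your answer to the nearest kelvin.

95 kelvin

By the inverse-square law, S = 1365/7.18² = 26.48 W m⁻².
At the top of the atmosphere, σT_e⁴ = S(1−α)/4 = 2.992 W m⁻², giving T_e = 85.23 K.
For a single slab of emissivity ε, T_s⁴ = 2T_e⁴/(2−ε); thus T_s = 85.23·(1.522)^(1/4) = 94.67 K.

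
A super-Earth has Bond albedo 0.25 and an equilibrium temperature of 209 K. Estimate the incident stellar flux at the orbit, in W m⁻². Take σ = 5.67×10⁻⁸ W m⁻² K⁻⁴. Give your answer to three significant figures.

577 W m⁻²

Invert the energy balance for S: S = 4σT⁴/(1−α).
σT⁴ = 5.67×10⁻⁸·(209)⁴ = 108.2 W m⁻².
So S = 4×108.2/(1−0.25) = 577.0 W m⁻².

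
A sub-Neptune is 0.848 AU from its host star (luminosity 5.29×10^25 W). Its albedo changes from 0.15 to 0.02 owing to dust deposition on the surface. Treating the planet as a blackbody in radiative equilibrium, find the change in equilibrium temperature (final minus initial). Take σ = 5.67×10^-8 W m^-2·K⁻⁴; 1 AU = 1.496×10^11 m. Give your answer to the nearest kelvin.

Orbital distance: d = 0.848 AU = 1.269×10^11 m.
S = L/(4πd²) = 261.6 W m^-2.
Initial: T₁ = [S(1−0.15)/(4σ)]^(1/4) = 176.9 K.
With α = 0.02, T₂ = 183.4 K.
Change: 183.4 − 176.9 = 6.409 K.

6 K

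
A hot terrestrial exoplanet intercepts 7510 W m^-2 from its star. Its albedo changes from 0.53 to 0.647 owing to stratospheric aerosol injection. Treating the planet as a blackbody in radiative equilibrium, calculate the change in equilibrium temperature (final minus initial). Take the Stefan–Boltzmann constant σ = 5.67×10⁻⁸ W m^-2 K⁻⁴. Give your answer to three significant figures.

-24.4 K

Before: T₁ = [7510·0.47/(4σ)]^(1/4) = 353.2 K.
Final:   T₂ = [S(1−0.647)/(4σ)]^(1/4) = 328.8 K.
Change: 328.8 − 353.2 = -24.39 K.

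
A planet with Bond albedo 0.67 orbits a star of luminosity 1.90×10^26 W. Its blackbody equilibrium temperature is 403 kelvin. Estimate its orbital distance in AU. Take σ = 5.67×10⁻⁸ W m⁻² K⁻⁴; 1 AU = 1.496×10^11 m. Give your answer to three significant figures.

0.193 AU

Energy balance gives S = 4σT⁴/(1−α) = 18130 W m⁻².
Then d = [L/(4πS)]^(1/2) = 2.888×10^10 m, i.e. 0.1930 AU.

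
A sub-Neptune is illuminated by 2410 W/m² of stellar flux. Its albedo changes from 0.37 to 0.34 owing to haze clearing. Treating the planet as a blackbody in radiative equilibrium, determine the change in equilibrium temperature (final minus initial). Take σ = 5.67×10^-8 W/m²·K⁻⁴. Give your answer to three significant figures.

Before: T₁ = [2410·0.63/(4σ)]^(1/4) = 286.0 K.
With α = 0.34, T₂ = 289.4 K.
Change: 289.4 − 286.0 = 3.346 K.

3.35 K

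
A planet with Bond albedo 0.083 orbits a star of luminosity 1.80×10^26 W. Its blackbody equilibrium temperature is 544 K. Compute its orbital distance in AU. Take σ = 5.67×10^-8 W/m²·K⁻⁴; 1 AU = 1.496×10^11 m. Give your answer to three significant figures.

0.172 AU

Energy balance gives S = 4σT⁴/(1−α) = 21660 W/m².
From L = 4πd²S, d = √(1.80×10^26/(4π·21660)) = 2.572×10^10 m = 0.1719 AU.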